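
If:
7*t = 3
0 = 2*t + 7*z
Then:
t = 3/7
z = -6/49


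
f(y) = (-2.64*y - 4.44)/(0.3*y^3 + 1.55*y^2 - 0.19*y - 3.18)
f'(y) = (-2.64*y - 4.44)*(-0.9*y^2 - 3.1*y + 0.19)/(0.3*y^3 + 1.55*y^2 - 0.19*y - 3.18)^2 - 2.64/(0.3*y^3 + 1.55*y^2 - 0.19*y - 3.18)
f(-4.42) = 3.55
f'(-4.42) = -7.73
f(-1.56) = 1.28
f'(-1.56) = -4.00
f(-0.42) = 1.17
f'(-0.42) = 0.38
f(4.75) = -0.27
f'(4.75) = 0.11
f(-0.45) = 1.16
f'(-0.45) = 0.36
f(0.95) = 4.08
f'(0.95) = 10.08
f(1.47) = -9.87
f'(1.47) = 70.76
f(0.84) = 3.22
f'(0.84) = 6.02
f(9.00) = -0.08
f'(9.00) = 0.02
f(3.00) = -0.68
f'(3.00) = 0.49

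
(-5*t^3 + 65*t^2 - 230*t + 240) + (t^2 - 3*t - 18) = -5*t^3 + 66*t^2 - 233*t + 222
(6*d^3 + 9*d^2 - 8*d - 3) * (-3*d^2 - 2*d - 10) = -18*d^5 - 39*d^4 - 54*d^3 - 65*d^2 + 86*d + 30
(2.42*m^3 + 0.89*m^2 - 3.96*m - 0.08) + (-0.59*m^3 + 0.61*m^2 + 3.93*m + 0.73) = 1.83*m^3 + 1.5*m^2 - 0.0299999999999998*m + 0.65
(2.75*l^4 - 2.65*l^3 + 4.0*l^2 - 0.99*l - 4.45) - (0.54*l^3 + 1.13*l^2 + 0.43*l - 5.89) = 2.75*l^4 - 3.19*l^3 + 2.87*l^2 - 1.42*l + 1.44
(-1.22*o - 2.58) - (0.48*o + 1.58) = -1.7*o - 4.16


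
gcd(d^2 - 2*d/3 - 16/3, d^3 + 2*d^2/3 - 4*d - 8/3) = d + 2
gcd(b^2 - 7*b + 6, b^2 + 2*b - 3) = b - 1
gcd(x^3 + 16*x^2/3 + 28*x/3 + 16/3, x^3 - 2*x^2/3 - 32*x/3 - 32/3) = x^2 + 10*x/3 + 8/3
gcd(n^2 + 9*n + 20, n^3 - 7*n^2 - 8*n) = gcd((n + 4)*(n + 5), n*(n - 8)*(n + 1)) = 1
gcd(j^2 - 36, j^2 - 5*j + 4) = 1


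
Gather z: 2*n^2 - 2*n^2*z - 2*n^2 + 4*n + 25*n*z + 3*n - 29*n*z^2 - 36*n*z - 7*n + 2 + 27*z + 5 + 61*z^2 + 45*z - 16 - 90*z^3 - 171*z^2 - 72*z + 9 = -90*z^3 + z^2*(-29*n - 110) + z*(-2*n^2 - 11*n)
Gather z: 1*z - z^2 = -z^2 + z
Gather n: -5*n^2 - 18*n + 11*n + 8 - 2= -5*n^2 - 7*n + 6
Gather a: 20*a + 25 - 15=20*a + 10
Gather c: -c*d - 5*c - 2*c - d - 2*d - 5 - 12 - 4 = c*(-d - 7) - 3*d - 21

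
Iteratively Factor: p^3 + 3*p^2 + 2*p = (p)*(p^2 + 3*p + 2) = p*(p + 2)*(p + 1)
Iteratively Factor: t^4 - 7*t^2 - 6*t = (t + 1)*(t^3 - t^2 - 6*t) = t*(t + 1)*(t^2 - t - 6) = t*(t - 3)*(t + 1)*(t + 2)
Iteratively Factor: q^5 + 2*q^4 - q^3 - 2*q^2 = (q)*(q^4 + 2*q^3 - q^2 - 2*q) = q*(q - 1)*(q^3 + 3*q^2 + 2*q) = q^2*(q - 1)*(q^2 + 3*q + 2) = q^2*(q - 1)*(q + 2)*(q + 1)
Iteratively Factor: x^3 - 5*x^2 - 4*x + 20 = (x - 5)*(x^2 - 4) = (x - 5)*(x + 2)*(x - 2)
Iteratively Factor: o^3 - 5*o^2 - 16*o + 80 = (o + 4)*(o^2 - 9*o + 20) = (o - 5)*(o + 4)*(o - 4)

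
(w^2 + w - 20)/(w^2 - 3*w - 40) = (w - 4)/(w - 8)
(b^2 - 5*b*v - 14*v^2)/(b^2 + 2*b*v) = (b - 7*v)/b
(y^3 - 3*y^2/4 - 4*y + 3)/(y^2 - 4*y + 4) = (4*y^2 + 5*y - 6)/(4*(y - 2))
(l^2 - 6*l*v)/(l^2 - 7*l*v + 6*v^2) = l/(l - v)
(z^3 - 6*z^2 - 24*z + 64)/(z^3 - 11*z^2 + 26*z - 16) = (z + 4)/(z - 1)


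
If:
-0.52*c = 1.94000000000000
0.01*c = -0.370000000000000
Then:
No Solution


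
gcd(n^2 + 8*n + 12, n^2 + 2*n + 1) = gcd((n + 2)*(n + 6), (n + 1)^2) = 1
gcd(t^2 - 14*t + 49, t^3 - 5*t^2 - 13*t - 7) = t - 7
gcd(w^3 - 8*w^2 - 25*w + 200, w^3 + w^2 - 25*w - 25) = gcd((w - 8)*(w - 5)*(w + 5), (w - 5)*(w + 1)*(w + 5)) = w^2 - 25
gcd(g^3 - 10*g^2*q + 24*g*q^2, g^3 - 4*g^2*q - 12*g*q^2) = -g^2 + 6*g*q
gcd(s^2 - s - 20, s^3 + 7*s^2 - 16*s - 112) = s + 4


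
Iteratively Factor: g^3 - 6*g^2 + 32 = (g - 4)*(g^2 - 2*g - 8) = (g - 4)^2*(g + 2)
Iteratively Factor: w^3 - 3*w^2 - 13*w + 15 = (w - 5)*(w^2 + 2*w - 3) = (w - 5)*(w - 1)*(w + 3)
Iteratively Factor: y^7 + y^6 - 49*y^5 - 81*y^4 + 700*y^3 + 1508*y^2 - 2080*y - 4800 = (y + 4)*(y^6 - 3*y^5 - 37*y^4 + 67*y^3 + 432*y^2 - 220*y - 1200) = (y - 5)*(y + 4)*(y^5 + 2*y^4 - 27*y^3 - 68*y^2 + 92*y + 240) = (y - 5)*(y + 3)*(y + 4)*(y^4 - y^3 - 24*y^2 + 4*y + 80) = (y - 5)*(y + 2)*(y + 3)*(y + 4)*(y^3 - 3*y^2 - 18*y + 40) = (y - 5)^2*(y + 2)*(y + 3)*(y + 4)*(y^2 + 2*y - 8) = (y - 5)^2*(y - 2)*(y + 2)*(y + 3)*(y + 4)*(y + 4)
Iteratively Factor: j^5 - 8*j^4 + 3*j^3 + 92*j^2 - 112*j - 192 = (j + 1)*(j^4 - 9*j^3 + 12*j^2 + 80*j - 192) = (j + 1)*(j + 3)*(j^3 - 12*j^2 + 48*j - 64) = (j - 4)*(j + 1)*(j + 3)*(j^2 - 8*j + 16) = (j - 4)^2*(j + 1)*(j + 3)*(j - 4)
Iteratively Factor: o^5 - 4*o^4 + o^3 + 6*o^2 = (o - 2)*(o^4 - 2*o^3 - 3*o^2) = o*(o - 2)*(o^3 - 2*o^2 - 3*o) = o*(o - 3)*(o - 2)*(o^2 + o) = o^2*(o - 3)*(o - 2)*(o + 1)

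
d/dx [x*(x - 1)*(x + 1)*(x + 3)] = 4*x^3 + 9*x^2 - 2*x - 3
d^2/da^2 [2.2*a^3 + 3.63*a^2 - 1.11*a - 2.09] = 13.2*a + 7.26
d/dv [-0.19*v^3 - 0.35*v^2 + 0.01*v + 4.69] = -0.57*v^2 - 0.7*v + 0.01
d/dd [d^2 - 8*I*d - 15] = 2*d - 8*I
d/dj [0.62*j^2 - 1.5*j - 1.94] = 1.24*j - 1.5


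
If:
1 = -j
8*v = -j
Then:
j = -1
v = 1/8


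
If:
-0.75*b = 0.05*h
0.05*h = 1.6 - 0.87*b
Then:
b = 13.33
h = -200.00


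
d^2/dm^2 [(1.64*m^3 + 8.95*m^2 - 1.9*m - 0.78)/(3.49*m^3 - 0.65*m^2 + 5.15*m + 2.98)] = (225.46447*m^6 - 315.71238*m^5 - 1257.997722*m^4 - 1054.87297*m^3 + 406.06266*m^2 + 129.640572*m + 172.88094)/(42.508549*m^9 - 23.751195*m^8 + 192.60612*m^7 + 38.518819*m^6 + 243.65742*m^5 + 273.424455*m^4 + 169.715363*m^3 + 219.79437*m^2 + 137.20218*m + 26.463592)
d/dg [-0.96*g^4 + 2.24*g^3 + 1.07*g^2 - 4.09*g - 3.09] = -3.84*g^3 + 6.72*g^2 + 2.14*g - 4.09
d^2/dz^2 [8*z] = 0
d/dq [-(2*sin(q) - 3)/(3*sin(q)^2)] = 2*(sin(q) - 3)*cos(q)/(3*sin(q)^3)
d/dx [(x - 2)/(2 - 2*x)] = -1/(2*(x - 1)^2)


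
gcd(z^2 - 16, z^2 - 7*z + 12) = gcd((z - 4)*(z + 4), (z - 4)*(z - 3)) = z - 4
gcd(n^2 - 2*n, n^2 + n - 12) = 1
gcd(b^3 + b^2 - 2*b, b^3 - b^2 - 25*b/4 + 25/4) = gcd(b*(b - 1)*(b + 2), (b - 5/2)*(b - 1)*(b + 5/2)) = b - 1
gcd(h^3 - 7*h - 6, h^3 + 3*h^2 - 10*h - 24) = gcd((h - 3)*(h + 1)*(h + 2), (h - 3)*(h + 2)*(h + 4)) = h^2 - h - 6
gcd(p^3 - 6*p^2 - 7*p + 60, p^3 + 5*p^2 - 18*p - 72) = p^2 - p - 12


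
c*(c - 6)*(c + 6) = c^3 - 36*c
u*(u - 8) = u^2 - 8*u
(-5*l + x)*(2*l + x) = -10*l^2 - 3*l*x + x^2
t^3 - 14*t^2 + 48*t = t*(t - 8)*(t - 6)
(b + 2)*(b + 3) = b^2 + 5*b + 6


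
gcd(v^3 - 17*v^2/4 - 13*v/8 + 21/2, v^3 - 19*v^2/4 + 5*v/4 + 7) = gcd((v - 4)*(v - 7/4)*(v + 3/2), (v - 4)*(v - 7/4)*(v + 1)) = v^2 - 23*v/4 + 7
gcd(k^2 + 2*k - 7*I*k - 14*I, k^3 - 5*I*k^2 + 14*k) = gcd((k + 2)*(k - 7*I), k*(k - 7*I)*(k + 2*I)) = k - 7*I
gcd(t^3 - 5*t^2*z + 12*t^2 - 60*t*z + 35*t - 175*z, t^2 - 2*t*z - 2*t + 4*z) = 1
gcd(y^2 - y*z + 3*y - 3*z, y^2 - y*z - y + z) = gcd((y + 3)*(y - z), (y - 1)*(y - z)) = y - z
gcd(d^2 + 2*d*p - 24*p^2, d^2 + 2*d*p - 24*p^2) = -d^2 - 2*d*p + 24*p^2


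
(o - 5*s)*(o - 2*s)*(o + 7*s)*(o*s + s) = o^4*s + o^3*s - 39*o^2*s^3 + 70*o*s^4 - 39*o*s^3 + 70*s^4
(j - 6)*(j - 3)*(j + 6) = j^3 - 3*j^2 - 36*j + 108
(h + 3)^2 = h^2 + 6*h + 9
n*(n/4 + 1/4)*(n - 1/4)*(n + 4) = n^4/4 + 19*n^3/16 + 11*n^2/16 - n/4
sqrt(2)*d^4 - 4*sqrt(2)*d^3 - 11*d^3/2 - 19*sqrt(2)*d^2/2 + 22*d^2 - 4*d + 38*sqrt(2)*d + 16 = (d - 4)*(d - 4*sqrt(2))*(d + sqrt(2))*(sqrt(2)*d + 1/2)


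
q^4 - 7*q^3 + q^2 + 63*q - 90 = (q - 5)*(q - 3)*(q - 2)*(q + 3)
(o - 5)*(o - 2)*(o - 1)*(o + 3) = o^4 - 5*o^3 - 7*o^2 + 41*o - 30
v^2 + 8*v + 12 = (v + 2)*(v + 6)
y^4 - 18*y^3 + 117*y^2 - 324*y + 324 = (y - 6)^2*(y - 3)^2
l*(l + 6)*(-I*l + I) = -I*l^3 - 5*I*l^2 + 6*I*l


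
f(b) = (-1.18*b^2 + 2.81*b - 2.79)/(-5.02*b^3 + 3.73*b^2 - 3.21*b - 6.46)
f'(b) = (2.81 - 2.36*b)/(-5.02*b^3 + 3.73*b^2 - 3.21*b - 6.46) + (-1.18*b^2 + 2.81*b - 2.79)*(15.06*b^2 - 7.46*b + 3.21)/(-5.02*b^3 + 3.73*b^2 - 3.21*b - 6.46)^2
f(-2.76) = -0.14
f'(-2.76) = -0.08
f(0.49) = 0.22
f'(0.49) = -0.30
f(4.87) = 0.03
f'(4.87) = -0.00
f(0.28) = 0.29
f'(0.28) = -0.39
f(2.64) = 0.04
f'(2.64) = -0.01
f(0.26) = 0.30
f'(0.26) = -0.40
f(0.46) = 0.23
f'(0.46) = -0.31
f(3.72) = 0.04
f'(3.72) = -0.00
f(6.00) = 0.03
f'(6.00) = -0.00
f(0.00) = 0.43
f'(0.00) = -0.65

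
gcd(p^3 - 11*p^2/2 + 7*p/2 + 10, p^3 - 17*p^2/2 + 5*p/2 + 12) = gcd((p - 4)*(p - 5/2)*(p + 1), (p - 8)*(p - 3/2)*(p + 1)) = p + 1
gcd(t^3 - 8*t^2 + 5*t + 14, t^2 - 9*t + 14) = t^2 - 9*t + 14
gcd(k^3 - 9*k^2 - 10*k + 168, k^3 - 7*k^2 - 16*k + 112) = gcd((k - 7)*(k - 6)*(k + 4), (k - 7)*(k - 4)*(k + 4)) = k^2 - 3*k - 28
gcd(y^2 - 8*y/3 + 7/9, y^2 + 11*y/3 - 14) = y - 7/3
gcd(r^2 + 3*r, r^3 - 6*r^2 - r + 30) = 1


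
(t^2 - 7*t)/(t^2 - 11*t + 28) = t/(t - 4)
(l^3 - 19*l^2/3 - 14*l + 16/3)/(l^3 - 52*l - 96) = (l - 1/3)/(l + 6)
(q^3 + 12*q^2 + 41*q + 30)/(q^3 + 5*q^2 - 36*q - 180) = (q + 1)/(q - 6)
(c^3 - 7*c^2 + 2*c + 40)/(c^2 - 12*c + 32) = (c^2 - 3*c - 10)/(c - 8)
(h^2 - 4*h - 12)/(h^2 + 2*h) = (h - 6)/h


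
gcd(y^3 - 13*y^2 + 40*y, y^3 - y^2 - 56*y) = y^2 - 8*y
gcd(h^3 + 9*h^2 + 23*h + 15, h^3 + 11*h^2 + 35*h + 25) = h^2 + 6*h + 5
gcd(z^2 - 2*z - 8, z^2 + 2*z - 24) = z - 4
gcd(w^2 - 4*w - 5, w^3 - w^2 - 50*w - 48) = w + 1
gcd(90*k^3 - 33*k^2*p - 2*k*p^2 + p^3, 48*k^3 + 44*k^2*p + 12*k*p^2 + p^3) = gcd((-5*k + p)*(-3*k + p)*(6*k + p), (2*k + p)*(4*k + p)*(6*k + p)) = 6*k + p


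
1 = 1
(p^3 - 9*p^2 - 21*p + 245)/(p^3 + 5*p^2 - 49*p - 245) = (p - 7)/(p + 7)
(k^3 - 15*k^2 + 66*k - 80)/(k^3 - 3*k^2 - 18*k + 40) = (k - 8)/(k + 4)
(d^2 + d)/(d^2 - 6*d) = (d + 1)/(d - 6)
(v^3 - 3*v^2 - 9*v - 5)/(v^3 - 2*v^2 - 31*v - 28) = (v^2 - 4*v - 5)/(v^2 - 3*v - 28)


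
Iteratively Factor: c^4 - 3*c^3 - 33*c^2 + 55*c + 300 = (c + 4)*(c^3 - 7*c^2 - 5*c + 75) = (c - 5)*(c + 4)*(c^2 - 2*c - 15) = (c - 5)*(c + 3)*(c + 4)*(c - 5)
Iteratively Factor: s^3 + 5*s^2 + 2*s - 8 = (s + 4)*(s^2 + s - 2) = (s - 1)*(s + 4)*(s + 2)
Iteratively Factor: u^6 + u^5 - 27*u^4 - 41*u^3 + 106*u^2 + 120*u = (u - 2)*(u^5 + 3*u^4 - 21*u^3 - 83*u^2 - 60*u) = u*(u - 2)*(u^4 + 3*u^3 - 21*u^2 - 83*u - 60) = u*(u - 5)*(u - 2)*(u^3 + 8*u^2 + 19*u + 12) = u*(u - 5)*(u - 2)*(u + 4)*(u^2 + 4*u + 3) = u*(u - 5)*(u - 2)*(u + 3)*(u + 4)*(u + 1)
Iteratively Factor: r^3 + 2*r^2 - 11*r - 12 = (r + 4)*(r^2 - 2*r - 3) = (r - 3)*(r + 4)*(r + 1)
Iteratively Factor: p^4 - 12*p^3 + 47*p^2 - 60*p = (p - 3)*(p^3 - 9*p^2 + 20*p) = (p - 5)*(p - 3)*(p^2 - 4*p) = p*(p - 5)*(p - 3)*(p - 4)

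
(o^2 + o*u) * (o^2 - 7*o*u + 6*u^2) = o^4 - 6*o^3*u - o^2*u^2 + 6*o*u^3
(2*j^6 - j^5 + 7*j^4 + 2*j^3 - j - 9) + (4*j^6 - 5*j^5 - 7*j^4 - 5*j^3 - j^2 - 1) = 6*j^6 - 6*j^5 - 3*j^3 - j^2 - j - 10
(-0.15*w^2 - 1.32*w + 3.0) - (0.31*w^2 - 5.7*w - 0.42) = -0.46*w^2 + 4.38*w + 3.42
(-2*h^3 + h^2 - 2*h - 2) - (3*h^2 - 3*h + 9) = -2*h^3 - 2*h^2 + h - 11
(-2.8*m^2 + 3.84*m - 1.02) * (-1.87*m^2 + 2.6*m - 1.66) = 5.236*m^4 - 14.4608*m^3 + 16.5394*m^2 - 9.0264*m + 1.6932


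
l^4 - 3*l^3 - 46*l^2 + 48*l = l*(l - 8)*(l - 1)*(l + 6)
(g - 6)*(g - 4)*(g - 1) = g^3 - 11*g^2 + 34*g - 24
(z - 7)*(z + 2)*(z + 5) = z^3 - 39*z - 70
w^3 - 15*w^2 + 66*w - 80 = (w - 8)*(w - 5)*(w - 2)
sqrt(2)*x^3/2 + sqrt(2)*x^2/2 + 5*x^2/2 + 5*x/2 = x*(x + 5*sqrt(2)/2)*(sqrt(2)*x/2 + sqrt(2)/2)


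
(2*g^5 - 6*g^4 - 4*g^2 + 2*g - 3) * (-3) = -6*g^5 + 18*g^4 + 12*g^2 - 6*g + 9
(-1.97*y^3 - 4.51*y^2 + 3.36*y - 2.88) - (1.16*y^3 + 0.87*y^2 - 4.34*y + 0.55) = -3.13*y^3 - 5.38*y^2 + 7.7*y - 3.43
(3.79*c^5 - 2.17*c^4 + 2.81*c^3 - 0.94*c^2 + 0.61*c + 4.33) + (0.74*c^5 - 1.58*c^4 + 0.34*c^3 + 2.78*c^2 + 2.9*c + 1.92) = 4.53*c^5 - 3.75*c^4 + 3.15*c^3 + 1.84*c^2 + 3.51*c + 6.25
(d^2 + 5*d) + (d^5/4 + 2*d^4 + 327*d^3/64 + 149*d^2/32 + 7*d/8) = d^5/4 + 2*d^4 + 327*d^3/64 + 181*d^2/32 + 47*d/8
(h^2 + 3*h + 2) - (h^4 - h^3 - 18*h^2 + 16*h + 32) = -h^4 + h^3 + 19*h^2 - 13*h - 30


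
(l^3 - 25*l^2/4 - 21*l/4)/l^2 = l - 25/4 - 21/(4*l)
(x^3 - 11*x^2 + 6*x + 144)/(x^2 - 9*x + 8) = (x^2 - 3*x - 18)/(x - 1)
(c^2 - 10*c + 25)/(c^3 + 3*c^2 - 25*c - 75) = (c - 5)/(c^2 + 8*c + 15)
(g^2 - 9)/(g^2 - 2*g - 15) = (g - 3)/(g - 5)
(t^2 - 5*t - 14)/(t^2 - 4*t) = (t^2 - 5*t - 14)/(t*(t - 4))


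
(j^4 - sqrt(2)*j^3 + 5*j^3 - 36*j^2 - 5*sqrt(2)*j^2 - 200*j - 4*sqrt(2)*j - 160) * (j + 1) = j^5 - sqrt(2)*j^4 + 6*j^4 - 31*j^3 - 6*sqrt(2)*j^3 - 236*j^2 - 9*sqrt(2)*j^2 - 360*j - 4*sqrt(2)*j - 160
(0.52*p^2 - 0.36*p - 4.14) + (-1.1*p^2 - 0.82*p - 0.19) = -0.58*p^2 - 1.18*p - 4.33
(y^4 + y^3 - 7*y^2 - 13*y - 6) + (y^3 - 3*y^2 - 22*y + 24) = y^4 + 2*y^3 - 10*y^2 - 35*y + 18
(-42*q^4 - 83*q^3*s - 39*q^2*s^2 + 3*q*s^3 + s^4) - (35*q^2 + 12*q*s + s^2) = -42*q^4 - 83*q^3*s - 39*q^2*s^2 - 35*q^2 + 3*q*s^3 - 12*q*s + s^4 - s^2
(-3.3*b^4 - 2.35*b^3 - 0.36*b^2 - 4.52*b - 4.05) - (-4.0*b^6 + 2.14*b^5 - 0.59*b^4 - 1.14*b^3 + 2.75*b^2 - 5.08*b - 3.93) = 4.0*b^6 - 2.14*b^5 - 2.71*b^4 - 1.21*b^3 - 3.11*b^2 + 0.56*b - 0.12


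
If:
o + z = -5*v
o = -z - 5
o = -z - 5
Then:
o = -z - 5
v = 1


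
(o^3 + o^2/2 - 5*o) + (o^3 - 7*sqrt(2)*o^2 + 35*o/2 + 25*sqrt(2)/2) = 2*o^3 - 7*sqrt(2)*o^2 + o^2/2 + 25*o/2 + 25*sqrt(2)/2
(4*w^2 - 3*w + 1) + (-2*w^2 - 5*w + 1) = 2*w^2 - 8*w + 2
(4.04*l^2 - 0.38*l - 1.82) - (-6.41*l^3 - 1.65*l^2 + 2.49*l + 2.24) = 6.41*l^3 + 5.69*l^2 - 2.87*l - 4.06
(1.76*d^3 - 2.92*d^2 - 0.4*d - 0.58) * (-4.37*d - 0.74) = -7.6912*d^4 + 11.458*d^3 + 3.9088*d^2 + 2.8306*d + 0.4292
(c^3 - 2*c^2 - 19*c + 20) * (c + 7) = c^4 + 5*c^3 - 33*c^2 - 113*c + 140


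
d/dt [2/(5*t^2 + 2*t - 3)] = 4*(-5*t - 1)/(5*t^2 + 2*t - 3)^2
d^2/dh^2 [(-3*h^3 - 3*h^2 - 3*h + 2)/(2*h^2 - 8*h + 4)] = (-57*h^3 + 96*h^2 - 42*h - 8)/(h^6 - 12*h^5 + 54*h^4 - 112*h^3 + 108*h^2 - 48*h + 8)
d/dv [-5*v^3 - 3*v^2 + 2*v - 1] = -15*v^2 - 6*v + 2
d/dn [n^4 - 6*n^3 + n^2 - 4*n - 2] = 4*n^3 - 18*n^2 + 2*n - 4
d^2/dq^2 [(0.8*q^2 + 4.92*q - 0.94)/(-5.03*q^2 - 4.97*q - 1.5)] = (2.8421709430404e-14*q^4 - 208.962296*q^3 + 178.913076*q^2 + 363.723324*q + 102.010292)/(127.263527*q^6 + 377.236419*q^5 + 486.590631*q^4 + 347.755373*q^3 + 145.10655*q^2 + 33.5475*q + 3.375)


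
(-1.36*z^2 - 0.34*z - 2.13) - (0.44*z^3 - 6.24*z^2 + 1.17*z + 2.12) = -0.44*z^3 + 4.88*z^2 - 1.51*z - 4.25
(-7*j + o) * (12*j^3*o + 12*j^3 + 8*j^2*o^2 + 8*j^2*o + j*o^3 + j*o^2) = -84*j^4*o - 84*j^4 - 44*j^3*o^2 - 44*j^3*o + j^2*o^3 + j^2*o^2 + j*o^4 + j*o^3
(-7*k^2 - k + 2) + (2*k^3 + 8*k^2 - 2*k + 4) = 2*k^3 + k^2 - 3*k + 6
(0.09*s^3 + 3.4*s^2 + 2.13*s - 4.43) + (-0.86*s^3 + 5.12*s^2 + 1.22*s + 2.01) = -0.77*s^3 + 8.52*s^2 + 3.35*s - 2.42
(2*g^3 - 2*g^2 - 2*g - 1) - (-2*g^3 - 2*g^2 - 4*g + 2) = 4*g^3 + 2*g - 3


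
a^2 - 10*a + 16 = (a - 8)*(a - 2)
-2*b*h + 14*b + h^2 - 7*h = (-2*b + h)*(h - 7)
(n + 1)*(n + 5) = n^2 + 6*n + 5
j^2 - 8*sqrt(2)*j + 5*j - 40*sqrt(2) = (j + 5)*(j - 8*sqrt(2))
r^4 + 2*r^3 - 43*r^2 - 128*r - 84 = (r - 7)*(r + 1)*(r + 2)*(r + 6)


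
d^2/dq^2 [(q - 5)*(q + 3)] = 2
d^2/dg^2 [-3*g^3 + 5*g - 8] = -18*g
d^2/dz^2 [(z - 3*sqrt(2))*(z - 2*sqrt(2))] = 2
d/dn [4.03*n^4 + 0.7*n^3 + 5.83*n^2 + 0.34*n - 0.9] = 16.12*n^3 + 2.1*n^2 + 11.66*n + 0.34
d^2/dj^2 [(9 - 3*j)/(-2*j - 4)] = -15/(j + 2)^3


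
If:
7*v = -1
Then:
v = -1/7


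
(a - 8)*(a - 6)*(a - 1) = a^3 - 15*a^2 + 62*a - 48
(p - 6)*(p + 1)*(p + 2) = p^3 - 3*p^2 - 16*p - 12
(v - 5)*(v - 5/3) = v^2 - 20*v/3 + 25/3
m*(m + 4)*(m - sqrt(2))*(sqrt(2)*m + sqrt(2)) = sqrt(2)*m^4 - 2*m^3 + 5*sqrt(2)*m^3 - 10*m^2 + 4*sqrt(2)*m^2 - 8*m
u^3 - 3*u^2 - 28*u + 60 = (u - 6)*(u - 2)*(u + 5)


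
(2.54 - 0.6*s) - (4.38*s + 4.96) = -4.98*s - 2.42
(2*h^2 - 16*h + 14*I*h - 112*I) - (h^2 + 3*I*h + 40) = h^2 - 16*h + 11*I*h - 40 - 112*I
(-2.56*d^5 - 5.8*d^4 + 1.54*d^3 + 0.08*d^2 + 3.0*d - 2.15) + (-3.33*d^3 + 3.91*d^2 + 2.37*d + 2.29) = -2.56*d^5 - 5.8*d^4 - 1.79*d^3 + 3.99*d^2 + 5.37*d + 0.14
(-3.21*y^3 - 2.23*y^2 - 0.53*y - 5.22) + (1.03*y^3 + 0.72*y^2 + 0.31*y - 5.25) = -2.18*y^3 - 1.51*y^2 - 0.22*y - 10.47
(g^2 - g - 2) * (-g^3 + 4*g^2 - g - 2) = -g^5 + 5*g^4 - 3*g^3 - 9*g^2 + 4*g + 4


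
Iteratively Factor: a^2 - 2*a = (a)*(a - 2)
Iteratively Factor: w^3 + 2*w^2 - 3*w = (w)*(w^2 + 2*w - 3) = w*(w - 1)*(w + 3)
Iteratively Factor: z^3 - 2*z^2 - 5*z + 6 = (z - 1)*(z^2 - z - 6) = (z - 1)*(z + 2)*(z - 3)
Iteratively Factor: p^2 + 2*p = (p + 2)*(p)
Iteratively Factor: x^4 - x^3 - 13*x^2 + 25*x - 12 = (x - 1)*(x^3 - 13*x + 12) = (x - 1)*(x + 4)*(x^2 - 4*x + 3) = (x - 1)^2*(x + 4)*(x - 3)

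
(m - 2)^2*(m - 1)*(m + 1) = m^4 - 4*m^3 + 3*m^2 + 4*m - 4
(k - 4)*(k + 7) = k^2 + 3*k - 28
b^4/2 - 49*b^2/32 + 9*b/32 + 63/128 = (b/2 + 1/4)*(b - 3/2)*(b - 3/4)*(b + 7/4)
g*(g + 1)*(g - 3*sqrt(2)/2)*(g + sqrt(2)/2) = g^4 - sqrt(2)*g^3 + g^3 - 3*g^2/2 - sqrt(2)*g^2 - 3*g/2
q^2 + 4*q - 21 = (q - 3)*(q + 7)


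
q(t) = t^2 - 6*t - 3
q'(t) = 2*t - 6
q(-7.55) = 99.30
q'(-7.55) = -21.10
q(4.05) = -10.90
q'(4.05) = 2.10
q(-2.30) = 16.09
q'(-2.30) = -10.60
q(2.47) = -11.72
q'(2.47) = -1.06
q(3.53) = -11.72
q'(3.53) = 1.06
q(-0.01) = -2.94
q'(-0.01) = -6.02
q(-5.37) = 58.06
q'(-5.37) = -16.74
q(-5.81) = 65.62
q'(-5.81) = -17.62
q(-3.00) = 24.00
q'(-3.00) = -12.00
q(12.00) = 69.00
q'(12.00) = 18.00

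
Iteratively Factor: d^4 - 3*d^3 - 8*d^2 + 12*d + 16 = (d + 2)*(d^3 - 5*d^2 + 2*d + 8) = (d - 2)*(d + 2)*(d^2 - 3*d - 4) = (d - 2)*(d + 1)*(d + 2)*(d - 4)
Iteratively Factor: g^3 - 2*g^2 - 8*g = (g - 4)*(g^2 + 2*g) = (g - 4)*(g + 2)*(g)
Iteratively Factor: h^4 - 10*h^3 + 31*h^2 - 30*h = (h)*(h^3 - 10*h^2 + 31*h - 30) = h*(h - 5)*(h^2 - 5*h + 6) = h*(h - 5)*(h - 3)*(h - 2)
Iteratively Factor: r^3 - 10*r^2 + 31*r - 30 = (r - 5)*(r^2 - 5*r + 6) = (r - 5)*(r - 2)*(r - 3)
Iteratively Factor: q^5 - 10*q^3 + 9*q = (q + 1)*(q^4 - q^3 - 9*q^2 + 9*q) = (q + 1)*(q + 3)*(q^3 - 4*q^2 + 3*q) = (q - 1)*(q + 1)*(q + 3)*(q^2 - 3*q) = q*(q - 1)*(q + 1)*(q + 3)*(q - 3)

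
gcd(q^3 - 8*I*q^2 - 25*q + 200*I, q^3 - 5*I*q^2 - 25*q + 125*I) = q^2 - 25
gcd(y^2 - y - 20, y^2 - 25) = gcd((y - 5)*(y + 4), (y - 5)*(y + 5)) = y - 5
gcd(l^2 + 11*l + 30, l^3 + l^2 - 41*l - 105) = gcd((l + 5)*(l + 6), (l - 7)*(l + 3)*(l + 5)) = l + 5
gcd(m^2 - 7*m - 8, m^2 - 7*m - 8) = m^2 - 7*m - 8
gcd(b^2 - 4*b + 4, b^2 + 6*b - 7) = 1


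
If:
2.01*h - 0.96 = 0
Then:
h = 0.48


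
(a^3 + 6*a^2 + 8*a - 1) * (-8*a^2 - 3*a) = -8*a^5 - 51*a^4 - 82*a^3 - 16*a^2 + 3*a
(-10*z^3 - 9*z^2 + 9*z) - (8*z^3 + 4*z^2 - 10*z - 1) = -18*z^3 - 13*z^2 + 19*z + 1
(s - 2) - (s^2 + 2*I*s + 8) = -s^2 + s - 2*I*s - 10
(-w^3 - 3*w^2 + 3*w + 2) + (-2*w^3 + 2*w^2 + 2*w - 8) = -3*w^3 - w^2 + 5*w - 6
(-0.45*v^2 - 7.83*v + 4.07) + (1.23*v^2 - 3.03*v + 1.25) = 0.78*v^2 - 10.86*v + 5.32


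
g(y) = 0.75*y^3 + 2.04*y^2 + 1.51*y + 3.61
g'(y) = 2.25*y^2 + 4.08*y + 1.51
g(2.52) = 32.37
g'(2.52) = 26.08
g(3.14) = 51.68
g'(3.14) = 36.51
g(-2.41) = 1.32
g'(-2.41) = 4.75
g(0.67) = 5.76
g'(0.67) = 5.25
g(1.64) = 14.88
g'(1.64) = 14.25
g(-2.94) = -2.26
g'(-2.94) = 8.96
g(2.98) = 46.07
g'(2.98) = 33.65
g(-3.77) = -13.28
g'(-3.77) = 18.11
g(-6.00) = -94.01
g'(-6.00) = 58.03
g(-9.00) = -391.49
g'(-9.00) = 147.04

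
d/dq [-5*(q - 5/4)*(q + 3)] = -10*q - 35/4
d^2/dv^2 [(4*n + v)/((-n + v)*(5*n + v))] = 2*(104*n^3 + 63*n^2*v + 12*n*v^2 + v^3)/(-125*n^6 + 300*n^5*v - 165*n^4*v^2 - 56*n^3*v^3 + 33*n^2*v^4 + 12*n*v^5 + v^6)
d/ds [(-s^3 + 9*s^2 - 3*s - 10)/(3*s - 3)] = (-2*s^3 + 12*s^2 - 18*s + 13)/(3*(s^2 - 2*s + 1))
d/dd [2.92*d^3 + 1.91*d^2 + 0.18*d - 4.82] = 8.76*d^2 + 3.82*d + 0.18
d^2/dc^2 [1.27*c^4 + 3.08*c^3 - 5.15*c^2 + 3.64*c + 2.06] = 15.24*c^2 + 18.48*c - 10.3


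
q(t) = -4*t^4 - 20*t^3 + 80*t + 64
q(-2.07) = 2.35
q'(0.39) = 69.92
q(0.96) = 119.71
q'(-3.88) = 111.31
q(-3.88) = 15.28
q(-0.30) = 40.51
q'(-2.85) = -36.96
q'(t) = -16*t^3 - 60*t^2 + 80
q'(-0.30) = 75.03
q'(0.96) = 10.55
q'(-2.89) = -34.92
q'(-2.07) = -35.18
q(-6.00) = -1280.00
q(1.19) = 117.48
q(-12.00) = -49280.00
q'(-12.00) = 19088.00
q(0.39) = 93.92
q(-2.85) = 35.08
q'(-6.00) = 1376.00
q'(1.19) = -31.93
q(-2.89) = 36.52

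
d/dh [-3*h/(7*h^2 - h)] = 21/(7*h - 1)^2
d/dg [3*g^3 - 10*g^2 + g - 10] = 9*g^2 - 20*g + 1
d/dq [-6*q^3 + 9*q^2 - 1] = 18*q*(1 - q)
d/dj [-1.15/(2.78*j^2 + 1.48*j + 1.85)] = (6.394*j + 1.702)/(2.78*j^2 + 1.48*j + 1.85)^2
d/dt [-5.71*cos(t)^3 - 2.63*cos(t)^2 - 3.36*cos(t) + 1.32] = (17.13*cos(t)^2 + 5.26*cos(t) + 3.36)*sin(t)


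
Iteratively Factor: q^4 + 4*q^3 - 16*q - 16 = (q - 2)*(q^3 + 6*q^2 + 12*q + 8) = (q - 2)*(q + 2)*(q^2 + 4*q + 4) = (q - 2)*(q + 2)^2*(q + 2)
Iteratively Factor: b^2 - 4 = (b - 2)*(b + 2)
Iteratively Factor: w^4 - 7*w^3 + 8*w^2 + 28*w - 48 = (w - 2)*(w^3 - 5*w^2 - 2*w + 24) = (w - 4)*(w - 2)*(w^2 - w - 6) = (w - 4)*(w - 2)*(w + 2)*(w - 3)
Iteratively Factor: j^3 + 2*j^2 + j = (j + 1)*(j^2 + j) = (j + 1)^2*(j)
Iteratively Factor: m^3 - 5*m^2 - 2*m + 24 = (m + 2)*(m^2 - 7*m + 12) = (m - 4)*(m + 2)*(m - 3)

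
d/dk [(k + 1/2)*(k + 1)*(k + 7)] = 3*k^2 + 17*k + 11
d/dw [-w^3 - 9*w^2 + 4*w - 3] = -3*w^2 - 18*w + 4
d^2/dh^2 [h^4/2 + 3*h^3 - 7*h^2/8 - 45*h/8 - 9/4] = 6*h^2 + 18*h - 7/4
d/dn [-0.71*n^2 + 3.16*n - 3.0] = 3.16 - 1.42*n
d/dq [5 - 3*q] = -3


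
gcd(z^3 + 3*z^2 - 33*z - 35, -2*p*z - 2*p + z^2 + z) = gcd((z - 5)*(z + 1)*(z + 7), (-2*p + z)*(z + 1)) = z + 1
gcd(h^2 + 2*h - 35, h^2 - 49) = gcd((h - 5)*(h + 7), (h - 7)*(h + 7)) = h + 7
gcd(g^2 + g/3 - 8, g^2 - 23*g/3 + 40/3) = g - 8/3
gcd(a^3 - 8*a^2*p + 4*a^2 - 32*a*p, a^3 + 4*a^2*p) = a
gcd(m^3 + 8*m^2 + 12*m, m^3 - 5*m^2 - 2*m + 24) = m + 2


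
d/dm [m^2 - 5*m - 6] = 2*m - 5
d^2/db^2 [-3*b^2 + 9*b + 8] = -6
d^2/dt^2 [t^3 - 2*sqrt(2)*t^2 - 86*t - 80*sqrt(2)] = 6*t - 4*sqrt(2)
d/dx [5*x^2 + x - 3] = 10*x + 1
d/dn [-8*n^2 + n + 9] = 1 - 16*n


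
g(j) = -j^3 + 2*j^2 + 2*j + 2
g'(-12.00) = -478.00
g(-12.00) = 1994.00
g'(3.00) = -13.00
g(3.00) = -1.00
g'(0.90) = 3.17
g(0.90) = 4.69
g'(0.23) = 2.76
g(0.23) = 2.55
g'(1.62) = 0.61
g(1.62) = 6.24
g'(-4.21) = -68.01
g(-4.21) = 103.65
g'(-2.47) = -26.18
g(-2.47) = 24.33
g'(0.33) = 2.99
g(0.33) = 2.84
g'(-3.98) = -61.44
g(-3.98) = 88.77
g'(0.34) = 3.01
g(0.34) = 2.87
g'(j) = -3*j^2 + 4*j + 2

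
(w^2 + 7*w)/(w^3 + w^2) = (w + 7)/(w*(w + 1))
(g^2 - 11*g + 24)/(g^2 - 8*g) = (g - 3)/g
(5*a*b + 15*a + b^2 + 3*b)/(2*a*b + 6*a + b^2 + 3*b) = (5*a + b)/(2*a + b)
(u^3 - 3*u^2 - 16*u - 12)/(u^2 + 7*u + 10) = (u^2 - 5*u - 6)/(u + 5)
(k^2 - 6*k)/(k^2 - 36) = k/(k + 6)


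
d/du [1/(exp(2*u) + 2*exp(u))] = -(2*exp(u) + 2)*exp(-u)/(exp(u) + 2)^2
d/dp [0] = 0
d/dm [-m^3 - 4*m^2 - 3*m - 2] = -3*m^2 - 8*m - 3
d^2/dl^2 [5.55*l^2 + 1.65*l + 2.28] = 11.1000000000000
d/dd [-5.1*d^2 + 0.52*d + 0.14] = 0.52 - 10.2*d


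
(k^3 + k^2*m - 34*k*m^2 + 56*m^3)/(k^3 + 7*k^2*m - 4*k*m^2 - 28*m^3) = (k - 4*m)/(k + 2*m)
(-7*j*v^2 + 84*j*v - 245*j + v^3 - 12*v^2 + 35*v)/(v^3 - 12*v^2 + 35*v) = (-7*j + v)/v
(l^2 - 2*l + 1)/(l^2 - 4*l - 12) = (-l^2 + 2*l - 1)/(-l^2 + 4*l + 12)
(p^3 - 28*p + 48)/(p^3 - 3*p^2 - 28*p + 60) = (p^2 + 2*p - 24)/(p^2 - p - 30)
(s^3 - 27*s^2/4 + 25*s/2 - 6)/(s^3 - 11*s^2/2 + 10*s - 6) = (4*s^2 - 19*s + 12)/(2*(2*s^2 - 7*s + 6))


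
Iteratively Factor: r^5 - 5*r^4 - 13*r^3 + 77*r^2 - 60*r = (r - 1)*(r^4 - 4*r^3 - 17*r^2 + 60*r) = (r - 5)*(r - 1)*(r^3 + r^2 - 12*r) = (r - 5)*(r - 1)*(r + 4)*(r^2 - 3*r) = (r - 5)*(r - 3)*(r - 1)*(r + 4)*(r)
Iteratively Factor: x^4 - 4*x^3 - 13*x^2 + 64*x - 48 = (x - 3)*(x^3 - x^2 - 16*x + 16) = (x - 3)*(x + 4)*(x^2 - 5*x + 4) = (x - 4)*(x - 3)*(x + 4)*(x - 1)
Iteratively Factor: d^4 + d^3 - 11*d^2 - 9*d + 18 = (d - 1)*(d^3 + 2*d^2 - 9*d - 18) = (d - 1)*(d + 3)*(d^2 - d - 6) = (d - 1)*(d + 2)*(d + 3)*(d - 3)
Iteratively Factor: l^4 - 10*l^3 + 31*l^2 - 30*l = (l - 3)*(l^3 - 7*l^2 + 10*l) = l*(l - 3)*(l^2 - 7*l + 10) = l*(l - 3)*(l - 2)*(l - 5)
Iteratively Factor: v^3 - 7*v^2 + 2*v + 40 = (v + 2)*(v^2 - 9*v + 20) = (v - 4)*(v + 2)*(v - 5)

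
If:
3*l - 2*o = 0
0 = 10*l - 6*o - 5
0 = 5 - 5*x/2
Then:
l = 5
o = 15/2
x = 2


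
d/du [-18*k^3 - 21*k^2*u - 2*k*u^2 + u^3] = -21*k^2 - 4*k*u + 3*u^2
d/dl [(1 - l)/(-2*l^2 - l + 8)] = (2*l^2 + l - (l - 1)*(4*l + 1) - 8)/(2*l^2 + l - 8)^2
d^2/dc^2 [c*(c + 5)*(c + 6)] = 6*c + 22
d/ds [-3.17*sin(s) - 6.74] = -3.17*cos(s)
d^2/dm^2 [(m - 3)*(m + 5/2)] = 2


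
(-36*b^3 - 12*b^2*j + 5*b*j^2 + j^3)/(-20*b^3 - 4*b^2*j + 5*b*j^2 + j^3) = (18*b^2 - 3*b*j - j^2)/(10*b^2 - 3*b*j - j^2)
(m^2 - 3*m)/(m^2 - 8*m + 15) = m/(m - 5)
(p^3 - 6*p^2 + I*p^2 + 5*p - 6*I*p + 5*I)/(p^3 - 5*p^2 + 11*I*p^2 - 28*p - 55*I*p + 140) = (p^2 + p*(-1 + I) - I)/(p^2 + 11*I*p - 28)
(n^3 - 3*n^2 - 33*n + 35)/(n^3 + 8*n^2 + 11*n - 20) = (n - 7)/(n + 4)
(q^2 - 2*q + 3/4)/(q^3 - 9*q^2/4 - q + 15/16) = 4*(2*q - 3)/(8*q^2 - 14*q - 15)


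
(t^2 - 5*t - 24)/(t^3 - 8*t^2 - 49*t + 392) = (t + 3)/(t^2 - 49)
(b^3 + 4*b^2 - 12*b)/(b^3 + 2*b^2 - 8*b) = (b + 6)/(b + 4)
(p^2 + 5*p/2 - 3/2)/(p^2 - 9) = (p - 1/2)/(p - 3)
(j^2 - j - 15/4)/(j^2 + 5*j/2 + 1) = (4*j^2 - 4*j - 15)/(2*(2*j^2 + 5*j + 2))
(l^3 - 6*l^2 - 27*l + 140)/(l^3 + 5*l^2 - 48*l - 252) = (l^2 + l - 20)/(l^2 + 12*l + 36)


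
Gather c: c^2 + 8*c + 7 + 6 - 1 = c^2 + 8*c + 12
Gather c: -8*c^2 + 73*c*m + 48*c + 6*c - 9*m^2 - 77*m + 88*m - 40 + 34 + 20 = -8*c^2 + c*(73*m + 54) - 9*m^2 + 11*m + 14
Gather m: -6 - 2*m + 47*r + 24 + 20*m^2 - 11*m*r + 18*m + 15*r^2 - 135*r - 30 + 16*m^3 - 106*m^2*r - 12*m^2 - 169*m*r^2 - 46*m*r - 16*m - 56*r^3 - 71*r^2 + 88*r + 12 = 16*m^3 + m^2*(8 - 106*r) + m*(-169*r^2 - 57*r) - 56*r^3 - 56*r^2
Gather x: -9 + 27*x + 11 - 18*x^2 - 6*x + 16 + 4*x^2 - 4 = -14*x^2 + 21*x + 14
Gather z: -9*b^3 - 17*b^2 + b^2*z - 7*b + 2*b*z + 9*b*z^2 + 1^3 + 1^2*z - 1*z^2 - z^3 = -9*b^3 - 17*b^2 - 7*b - z^3 + z^2*(9*b - 1) + z*(b^2 + 2*b + 1) + 1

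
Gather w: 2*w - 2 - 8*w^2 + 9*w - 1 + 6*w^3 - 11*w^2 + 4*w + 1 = 6*w^3 - 19*w^2 + 15*w - 2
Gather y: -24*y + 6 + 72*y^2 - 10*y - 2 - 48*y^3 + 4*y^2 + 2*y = -48*y^3 + 76*y^2 - 32*y + 4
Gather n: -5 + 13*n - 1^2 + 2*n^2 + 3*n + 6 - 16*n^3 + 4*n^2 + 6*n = -16*n^3 + 6*n^2 + 22*n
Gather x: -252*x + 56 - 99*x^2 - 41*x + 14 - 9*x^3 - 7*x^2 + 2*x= -9*x^3 - 106*x^2 - 291*x + 70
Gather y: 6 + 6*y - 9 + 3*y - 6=9*y - 9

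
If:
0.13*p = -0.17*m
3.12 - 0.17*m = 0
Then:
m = 18.35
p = -24.00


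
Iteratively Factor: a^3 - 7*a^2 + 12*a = (a - 4)*(a^2 - 3*a) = a*(a - 4)*(a - 3)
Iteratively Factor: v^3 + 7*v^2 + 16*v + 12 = (v + 3)*(v^2 + 4*v + 4) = (v + 2)*(v + 3)*(v + 2)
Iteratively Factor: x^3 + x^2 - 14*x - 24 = (x - 4)*(x^2 + 5*x + 6) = (x - 4)*(x + 2)*(x + 3)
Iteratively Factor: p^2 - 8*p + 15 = (p - 5)*(p - 3)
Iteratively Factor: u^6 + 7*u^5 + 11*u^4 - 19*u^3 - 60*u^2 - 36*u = (u + 1)*(u^5 + 6*u^4 + 5*u^3 - 24*u^2 - 36*u) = (u + 1)*(u + 3)*(u^4 + 3*u^3 - 4*u^2 - 12*u) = u*(u + 1)*(u + 3)*(u^3 + 3*u^2 - 4*u - 12) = u*(u + 1)*(u + 2)*(u + 3)*(u^2 + u - 6) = u*(u + 1)*(u + 2)*(u + 3)^2*(u - 2)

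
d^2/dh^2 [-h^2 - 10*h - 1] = -2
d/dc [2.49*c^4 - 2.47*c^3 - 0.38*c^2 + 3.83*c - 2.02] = 9.96*c^3 - 7.41*c^2 - 0.76*c + 3.83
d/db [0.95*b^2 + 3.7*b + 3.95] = 1.9*b + 3.7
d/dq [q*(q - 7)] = 2*q - 7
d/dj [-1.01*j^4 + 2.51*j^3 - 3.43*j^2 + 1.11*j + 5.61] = -4.04*j^3 + 7.53*j^2 - 6.86*j + 1.11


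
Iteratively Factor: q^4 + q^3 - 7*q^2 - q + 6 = (q - 1)*(q^3 + 2*q^2 - 5*q - 6) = (q - 1)*(q + 1)*(q^2 + q - 6) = (q - 2)*(q - 1)*(q + 1)*(q + 3)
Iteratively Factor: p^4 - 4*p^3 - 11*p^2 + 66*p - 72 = (p - 3)*(p^3 - p^2 - 14*p + 24) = (p - 3)*(p - 2)*(p^2 + p - 12) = (p - 3)*(p - 2)*(p + 4)*(p - 3)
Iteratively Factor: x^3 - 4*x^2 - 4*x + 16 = (x - 2)*(x^2 - 2*x - 8) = (x - 2)*(x + 2)*(x - 4)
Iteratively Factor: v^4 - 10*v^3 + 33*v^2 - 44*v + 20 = (v - 1)*(v^3 - 9*v^2 + 24*v - 20) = (v - 5)*(v - 1)*(v^2 - 4*v + 4) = (v - 5)*(v - 2)*(v - 1)*(v - 2)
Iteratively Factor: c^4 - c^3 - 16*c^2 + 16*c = (c - 4)*(c^3 + 3*c^2 - 4*c) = (c - 4)*(c + 4)*(c^2 - c) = c*(c - 4)*(c + 4)*(c - 1)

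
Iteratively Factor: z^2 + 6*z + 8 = (z + 4)*(z + 2)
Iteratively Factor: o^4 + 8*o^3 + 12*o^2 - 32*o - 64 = (o - 2)*(o^3 + 10*o^2 + 32*o + 32) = (o - 2)*(o + 2)*(o^2 + 8*o + 16) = (o - 2)*(o + 2)*(o + 4)*(o + 4)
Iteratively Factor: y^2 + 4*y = (y + 4)*(y)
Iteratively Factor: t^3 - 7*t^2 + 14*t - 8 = (t - 4)*(t^2 - 3*t + 2) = (t - 4)*(t - 1)*(t - 2)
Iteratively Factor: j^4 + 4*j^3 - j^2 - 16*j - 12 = (j + 1)*(j^3 + 3*j^2 - 4*j - 12) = (j + 1)*(j + 2)*(j^2 + j - 6) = (j - 2)*(j + 1)*(j + 2)*(j + 3)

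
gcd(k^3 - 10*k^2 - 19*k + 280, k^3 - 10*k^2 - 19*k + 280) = k^3 - 10*k^2 - 19*k + 280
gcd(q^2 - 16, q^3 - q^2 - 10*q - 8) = q - 4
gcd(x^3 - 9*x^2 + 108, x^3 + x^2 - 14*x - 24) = x + 3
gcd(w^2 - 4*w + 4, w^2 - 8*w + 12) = w - 2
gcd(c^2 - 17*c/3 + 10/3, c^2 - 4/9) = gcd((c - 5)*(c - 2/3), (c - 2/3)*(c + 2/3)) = c - 2/3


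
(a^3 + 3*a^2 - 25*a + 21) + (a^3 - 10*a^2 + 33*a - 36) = 2*a^3 - 7*a^2 + 8*a - 15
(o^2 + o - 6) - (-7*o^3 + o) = 7*o^3 + o^2 - 6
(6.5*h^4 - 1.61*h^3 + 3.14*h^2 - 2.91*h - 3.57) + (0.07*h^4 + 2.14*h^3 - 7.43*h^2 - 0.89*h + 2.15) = 6.57*h^4 + 0.53*h^3 - 4.29*h^2 - 3.8*h - 1.42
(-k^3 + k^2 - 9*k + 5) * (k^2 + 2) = -k^5 + k^4 - 11*k^3 + 7*k^2 - 18*k + 10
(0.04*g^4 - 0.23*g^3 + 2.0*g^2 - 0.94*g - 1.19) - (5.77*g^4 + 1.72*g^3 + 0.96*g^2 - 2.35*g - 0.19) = -5.73*g^4 - 1.95*g^3 + 1.04*g^2 + 1.41*g - 1.0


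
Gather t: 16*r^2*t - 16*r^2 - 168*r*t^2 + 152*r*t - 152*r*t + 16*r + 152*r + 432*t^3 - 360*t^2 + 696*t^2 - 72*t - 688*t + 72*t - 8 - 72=-16*r^2 + 168*r + 432*t^3 + t^2*(336 - 168*r) + t*(16*r^2 - 688) - 80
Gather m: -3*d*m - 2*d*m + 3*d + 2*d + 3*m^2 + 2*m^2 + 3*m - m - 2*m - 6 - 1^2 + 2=-5*d*m + 5*d + 5*m^2 - 5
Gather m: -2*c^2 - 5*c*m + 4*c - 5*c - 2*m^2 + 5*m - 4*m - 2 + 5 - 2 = -2*c^2 - c - 2*m^2 + m*(1 - 5*c) + 1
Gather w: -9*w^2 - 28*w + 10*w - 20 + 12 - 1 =-9*w^2 - 18*w - 9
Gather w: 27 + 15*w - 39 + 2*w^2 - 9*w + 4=2*w^2 + 6*w - 8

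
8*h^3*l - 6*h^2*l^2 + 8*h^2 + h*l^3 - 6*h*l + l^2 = (-4*h + l)*(-2*h + l)*(h*l + 1)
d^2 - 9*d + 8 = (d - 8)*(d - 1)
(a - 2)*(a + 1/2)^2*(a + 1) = a^4 - 11*a^2/4 - 9*a/4 - 1/2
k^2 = k^2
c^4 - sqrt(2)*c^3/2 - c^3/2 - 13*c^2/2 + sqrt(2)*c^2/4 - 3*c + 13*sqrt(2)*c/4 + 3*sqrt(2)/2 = (c - 3)*(c + 1/2)*(c + 2)*(c - sqrt(2)/2)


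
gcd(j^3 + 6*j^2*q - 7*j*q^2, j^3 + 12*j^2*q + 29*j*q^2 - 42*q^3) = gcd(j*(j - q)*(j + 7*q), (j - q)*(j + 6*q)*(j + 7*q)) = -j^2 - 6*j*q + 7*q^2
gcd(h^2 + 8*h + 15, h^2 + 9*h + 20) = h + 5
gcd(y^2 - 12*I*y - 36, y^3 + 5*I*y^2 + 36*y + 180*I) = y - 6*I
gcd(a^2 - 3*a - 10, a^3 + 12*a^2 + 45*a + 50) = a + 2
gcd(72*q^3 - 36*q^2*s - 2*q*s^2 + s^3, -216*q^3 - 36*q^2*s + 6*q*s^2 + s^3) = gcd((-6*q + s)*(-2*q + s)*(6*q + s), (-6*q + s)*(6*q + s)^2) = 36*q^2 - s^2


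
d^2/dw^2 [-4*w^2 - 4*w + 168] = -8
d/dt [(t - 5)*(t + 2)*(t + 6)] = 3*t^2 + 6*t - 28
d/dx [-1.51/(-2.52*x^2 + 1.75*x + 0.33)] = (2.6425 - 7.6104*x)/(-2.52*x^2 + 1.75*x + 0.33)^2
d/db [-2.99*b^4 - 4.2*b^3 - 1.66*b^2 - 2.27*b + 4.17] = -11.96*b^3 - 12.6*b^2 - 3.32*b - 2.27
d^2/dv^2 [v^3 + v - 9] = 6*v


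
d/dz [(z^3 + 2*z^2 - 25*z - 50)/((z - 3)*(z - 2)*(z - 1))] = 4*(-2*z^4 + 18*z^3 + z^2 - 156*z + 175)/(z^6 - 12*z^5 + 58*z^4 - 144*z^3 + 193*z^2 - 132*z + 36)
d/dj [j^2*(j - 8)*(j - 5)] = j*(4*j^2 - 39*j + 80)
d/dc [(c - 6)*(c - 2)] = 2*c - 8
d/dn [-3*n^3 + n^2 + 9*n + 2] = -9*n^2 + 2*n + 9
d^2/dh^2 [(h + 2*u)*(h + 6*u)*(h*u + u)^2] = u^2*(12*h^2 + 48*h*u + 12*h + 24*u^2 + 32*u + 2)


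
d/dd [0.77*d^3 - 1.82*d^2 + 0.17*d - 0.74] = 2.31*d^2 - 3.64*d + 0.17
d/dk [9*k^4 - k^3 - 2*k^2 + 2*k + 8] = 36*k^3 - 3*k^2 - 4*k + 2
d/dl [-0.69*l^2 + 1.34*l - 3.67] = 1.34 - 1.38*l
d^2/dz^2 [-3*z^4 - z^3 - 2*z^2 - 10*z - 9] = -36*z^2 - 6*z - 4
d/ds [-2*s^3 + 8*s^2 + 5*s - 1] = -6*s^2 + 16*s + 5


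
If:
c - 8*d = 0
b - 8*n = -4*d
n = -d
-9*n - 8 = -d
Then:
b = -48/5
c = 32/5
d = 4/5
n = -4/5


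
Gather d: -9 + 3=-6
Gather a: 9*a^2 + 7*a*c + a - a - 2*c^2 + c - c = 9*a^2 + 7*a*c - 2*c^2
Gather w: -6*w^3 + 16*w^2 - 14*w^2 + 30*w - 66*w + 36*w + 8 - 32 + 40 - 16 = -6*w^3 + 2*w^2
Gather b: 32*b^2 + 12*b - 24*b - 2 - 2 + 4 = 32*b^2 - 12*b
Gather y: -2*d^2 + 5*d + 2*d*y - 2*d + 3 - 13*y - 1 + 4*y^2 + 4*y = -2*d^2 + 3*d + 4*y^2 + y*(2*d - 9) + 2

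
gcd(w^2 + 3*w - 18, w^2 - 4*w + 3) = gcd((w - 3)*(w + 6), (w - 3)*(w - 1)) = w - 3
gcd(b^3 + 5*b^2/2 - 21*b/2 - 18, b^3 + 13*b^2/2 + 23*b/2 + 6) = b^2 + 11*b/2 + 6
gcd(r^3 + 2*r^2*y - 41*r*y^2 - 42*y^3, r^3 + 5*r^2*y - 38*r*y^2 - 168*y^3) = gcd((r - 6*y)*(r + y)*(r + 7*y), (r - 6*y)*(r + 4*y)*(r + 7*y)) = -r^2 - r*y + 42*y^2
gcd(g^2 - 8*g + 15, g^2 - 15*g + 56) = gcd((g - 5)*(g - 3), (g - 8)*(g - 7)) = 1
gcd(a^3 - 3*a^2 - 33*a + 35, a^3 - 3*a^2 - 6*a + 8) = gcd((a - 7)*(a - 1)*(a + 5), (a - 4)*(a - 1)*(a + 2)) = a - 1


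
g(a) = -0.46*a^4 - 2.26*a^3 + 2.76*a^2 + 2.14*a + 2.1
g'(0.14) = 2.77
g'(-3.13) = -25.14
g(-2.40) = 28.84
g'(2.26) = -41.25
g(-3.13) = 47.59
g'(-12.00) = 2139.10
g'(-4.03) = -9.79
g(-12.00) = -5259.42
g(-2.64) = 34.93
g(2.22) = -15.45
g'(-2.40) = -24.72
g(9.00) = -4420.68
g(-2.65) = 35.18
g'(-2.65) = -25.86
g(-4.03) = 64.89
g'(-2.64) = -25.83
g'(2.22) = -39.15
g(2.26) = -17.05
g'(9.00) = -1838.72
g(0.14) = 2.45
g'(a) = -1.84*a^3 - 6.78*a^2 + 5.52*a + 2.14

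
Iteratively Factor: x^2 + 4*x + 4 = (x + 2)*(x + 2)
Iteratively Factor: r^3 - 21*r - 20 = (r + 1)*(r^2 - r - 20) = (r + 1)*(r + 4)*(r - 5)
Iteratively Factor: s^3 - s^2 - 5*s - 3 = (s + 1)*(s^2 - 2*s - 3) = (s + 1)^2*(s - 3)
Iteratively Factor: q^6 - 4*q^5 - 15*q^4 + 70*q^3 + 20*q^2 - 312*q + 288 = (q + 3)*(q^5 - 7*q^4 + 6*q^3 + 52*q^2 - 136*q + 96) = (q - 2)*(q + 3)*(q^4 - 5*q^3 - 4*q^2 + 44*q - 48) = (q - 2)^2*(q + 3)*(q^3 - 3*q^2 - 10*q + 24) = (q - 2)^3*(q + 3)*(q^2 - q - 12) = (q - 4)*(q - 2)^3*(q + 3)*(q + 3)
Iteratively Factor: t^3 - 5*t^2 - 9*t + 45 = (t + 3)*(t^2 - 8*t + 15) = (t - 3)*(t + 3)*(t - 5)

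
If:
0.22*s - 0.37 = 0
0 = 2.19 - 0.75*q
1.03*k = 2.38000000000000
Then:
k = 2.31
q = 2.92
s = 1.68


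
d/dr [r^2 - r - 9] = 2*r - 1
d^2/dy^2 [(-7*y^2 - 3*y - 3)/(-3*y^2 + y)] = 6*(16*y^3 + 27*y^2 - 9*y + 1)/(y^3*(27*y^3 - 27*y^2 + 9*y - 1))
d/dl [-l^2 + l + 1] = 1 - 2*l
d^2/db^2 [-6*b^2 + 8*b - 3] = -12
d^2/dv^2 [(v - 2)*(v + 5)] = 2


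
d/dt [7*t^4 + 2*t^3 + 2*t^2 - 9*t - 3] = 28*t^3 + 6*t^2 + 4*t - 9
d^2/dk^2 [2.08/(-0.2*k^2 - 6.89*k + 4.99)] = (0.1664*k^2 + 5.73248*k - 2.08*(0.4*k + 6.89)*(0.8*k + 13.78) - 4.15168)/(0.2*k^2 + 6.89*k - 4.99)^3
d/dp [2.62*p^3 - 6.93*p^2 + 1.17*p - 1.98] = 7.86*p^2 - 13.86*p + 1.17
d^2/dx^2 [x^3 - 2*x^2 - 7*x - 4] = 6*x - 4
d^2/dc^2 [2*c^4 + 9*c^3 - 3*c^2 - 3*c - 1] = 24*c^2 + 54*c - 6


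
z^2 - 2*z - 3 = (z - 3)*(z + 1)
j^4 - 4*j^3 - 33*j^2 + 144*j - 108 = (j - 6)*(j - 3)*(j - 1)*(j + 6)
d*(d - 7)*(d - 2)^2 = d^4 - 11*d^3 + 32*d^2 - 28*d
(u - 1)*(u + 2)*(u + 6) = u^3 + 7*u^2 + 4*u - 12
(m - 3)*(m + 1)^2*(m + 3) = m^4 + 2*m^3 - 8*m^2 - 18*m - 9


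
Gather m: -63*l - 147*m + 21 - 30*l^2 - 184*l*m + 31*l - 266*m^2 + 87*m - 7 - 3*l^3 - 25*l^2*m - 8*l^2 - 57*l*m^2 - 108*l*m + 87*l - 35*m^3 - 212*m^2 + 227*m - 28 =-3*l^3 - 38*l^2 + 55*l - 35*m^3 + m^2*(-57*l - 478) + m*(-25*l^2 - 292*l + 167) - 14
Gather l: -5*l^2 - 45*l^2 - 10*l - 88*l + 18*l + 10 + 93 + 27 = -50*l^2 - 80*l + 130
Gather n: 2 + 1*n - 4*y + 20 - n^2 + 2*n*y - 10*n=-n^2 + n*(2*y - 9) - 4*y + 22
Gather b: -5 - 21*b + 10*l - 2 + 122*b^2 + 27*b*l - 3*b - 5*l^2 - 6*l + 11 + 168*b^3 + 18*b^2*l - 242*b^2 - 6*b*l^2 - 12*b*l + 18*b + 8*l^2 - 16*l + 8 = 168*b^3 + b^2*(18*l - 120) + b*(-6*l^2 + 15*l - 6) + 3*l^2 - 12*l + 12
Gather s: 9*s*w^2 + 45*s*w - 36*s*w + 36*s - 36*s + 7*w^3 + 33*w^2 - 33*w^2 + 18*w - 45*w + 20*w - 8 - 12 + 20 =s*(9*w^2 + 9*w) + 7*w^3 - 7*w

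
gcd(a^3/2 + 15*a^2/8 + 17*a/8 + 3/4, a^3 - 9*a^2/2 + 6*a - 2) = 1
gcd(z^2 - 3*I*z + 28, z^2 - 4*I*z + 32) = z + 4*I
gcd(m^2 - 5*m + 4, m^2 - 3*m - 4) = m - 4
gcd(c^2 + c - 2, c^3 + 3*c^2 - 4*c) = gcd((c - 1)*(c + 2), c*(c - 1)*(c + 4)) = c - 1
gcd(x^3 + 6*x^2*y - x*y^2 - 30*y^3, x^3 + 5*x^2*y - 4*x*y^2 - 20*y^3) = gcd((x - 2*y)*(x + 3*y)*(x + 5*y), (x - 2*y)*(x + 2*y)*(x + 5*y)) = x^2 + 3*x*y - 10*y^2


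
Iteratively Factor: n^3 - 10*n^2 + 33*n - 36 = (n - 3)*(n^2 - 7*n + 12) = (n - 4)*(n - 3)*(n - 3)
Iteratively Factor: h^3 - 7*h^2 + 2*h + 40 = (h - 4)*(h^2 - 3*h - 10) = (h - 5)*(h - 4)*(h + 2)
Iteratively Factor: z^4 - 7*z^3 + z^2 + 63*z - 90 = (z + 3)*(z^3 - 10*z^2 + 31*z - 30) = (z - 5)*(z + 3)*(z^2 - 5*z + 6) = (z - 5)*(z - 2)*(z + 3)*(z - 3)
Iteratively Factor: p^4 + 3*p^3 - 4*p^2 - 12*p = (p - 2)*(p^3 + 5*p^2 + 6*p) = (p - 2)*(p + 3)*(p^2 + 2*p) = (p - 2)*(p + 2)*(p + 3)*(p)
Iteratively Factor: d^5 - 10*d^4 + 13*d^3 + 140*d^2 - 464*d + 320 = (d + 4)*(d^4 - 14*d^3 + 69*d^2 - 136*d + 80) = (d - 4)*(d + 4)*(d^3 - 10*d^2 + 29*d - 20) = (d - 5)*(d - 4)*(d + 4)*(d^2 - 5*d + 4) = (d - 5)*(d - 4)^2*(d + 4)*(d - 1)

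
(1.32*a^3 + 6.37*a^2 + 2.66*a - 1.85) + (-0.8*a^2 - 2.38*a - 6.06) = 1.32*a^3 + 5.57*a^2 + 0.28*a - 7.91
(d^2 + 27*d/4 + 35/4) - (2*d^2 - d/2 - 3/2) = -d^2 + 29*d/4 + 41/4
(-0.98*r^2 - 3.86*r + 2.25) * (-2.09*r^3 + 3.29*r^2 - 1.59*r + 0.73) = 2.0482*r^5 + 4.8432*r^4 - 15.8437*r^3 + 12.8245*r^2 - 6.3953*r + 1.6425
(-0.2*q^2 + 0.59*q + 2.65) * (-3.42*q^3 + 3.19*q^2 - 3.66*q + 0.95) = 0.684*q^5 - 2.6558*q^4 - 6.4489*q^3 + 6.1041*q^2 - 9.1385*q + 2.5175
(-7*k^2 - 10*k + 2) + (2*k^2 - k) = -5*k^2 - 11*k + 2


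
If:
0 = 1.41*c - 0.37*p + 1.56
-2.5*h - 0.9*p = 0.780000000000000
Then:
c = 0.26241134751773*p - 1.1063829787234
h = -0.36*p - 0.312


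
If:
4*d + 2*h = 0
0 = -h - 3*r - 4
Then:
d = 3*r/2 + 2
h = -3*r - 4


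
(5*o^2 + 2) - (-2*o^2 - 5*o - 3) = 7*o^2 + 5*o + 5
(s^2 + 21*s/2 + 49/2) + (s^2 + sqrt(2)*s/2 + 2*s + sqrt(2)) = 2*s^2 + sqrt(2)*s/2 + 25*s/2 + sqrt(2) + 49/2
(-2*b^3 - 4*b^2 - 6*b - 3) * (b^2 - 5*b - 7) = -2*b^5 + 6*b^4 + 28*b^3 + 55*b^2 + 57*b + 21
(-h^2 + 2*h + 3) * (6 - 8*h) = 8*h^3 - 22*h^2 - 12*h + 18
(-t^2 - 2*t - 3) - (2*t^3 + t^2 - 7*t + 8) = -2*t^3 - 2*t^2 + 5*t - 11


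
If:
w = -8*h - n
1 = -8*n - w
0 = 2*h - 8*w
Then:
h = 4/263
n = -33/263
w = 1/263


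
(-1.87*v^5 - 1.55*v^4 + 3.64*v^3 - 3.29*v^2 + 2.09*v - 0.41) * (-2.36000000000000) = 4.4132*v^5 + 3.658*v^4 - 8.5904*v^3 + 7.7644*v^2 - 4.9324*v + 0.9676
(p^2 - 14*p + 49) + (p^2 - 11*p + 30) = 2*p^2 - 25*p + 79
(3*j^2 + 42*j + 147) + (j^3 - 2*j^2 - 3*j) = j^3 + j^2 + 39*j + 147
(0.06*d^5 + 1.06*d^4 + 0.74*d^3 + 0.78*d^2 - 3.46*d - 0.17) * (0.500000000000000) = 0.03*d^5 + 0.53*d^4 + 0.37*d^3 + 0.39*d^2 - 1.73*d - 0.085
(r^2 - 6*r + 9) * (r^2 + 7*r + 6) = r^4 + r^3 - 27*r^2 + 27*r + 54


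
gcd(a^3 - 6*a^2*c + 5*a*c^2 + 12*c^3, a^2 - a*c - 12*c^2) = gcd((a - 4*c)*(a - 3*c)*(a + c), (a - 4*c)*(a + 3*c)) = a - 4*c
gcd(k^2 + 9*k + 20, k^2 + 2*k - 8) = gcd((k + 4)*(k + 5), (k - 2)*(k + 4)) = k + 4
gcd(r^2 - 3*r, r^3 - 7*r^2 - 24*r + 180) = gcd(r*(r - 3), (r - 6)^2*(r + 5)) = 1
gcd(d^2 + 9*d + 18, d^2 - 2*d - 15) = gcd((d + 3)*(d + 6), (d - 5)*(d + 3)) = d + 3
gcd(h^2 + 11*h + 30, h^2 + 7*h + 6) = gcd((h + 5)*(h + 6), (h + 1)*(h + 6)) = h + 6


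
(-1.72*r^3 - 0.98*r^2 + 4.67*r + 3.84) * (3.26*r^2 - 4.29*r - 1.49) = -5.6072*r^5 + 4.184*r^4 + 21.9912*r^3 - 6.0557*r^2 - 23.4319*r - 5.7216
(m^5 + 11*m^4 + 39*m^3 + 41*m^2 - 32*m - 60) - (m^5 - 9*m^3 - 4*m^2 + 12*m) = 11*m^4 + 48*m^3 + 45*m^2 - 44*m - 60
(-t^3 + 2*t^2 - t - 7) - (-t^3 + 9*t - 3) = 2*t^2 - 10*t - 4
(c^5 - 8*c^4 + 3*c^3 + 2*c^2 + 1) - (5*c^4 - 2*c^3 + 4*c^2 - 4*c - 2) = c^5 - 13*c^4 + 5*c^3 - 2*c^2 + 4*c + 3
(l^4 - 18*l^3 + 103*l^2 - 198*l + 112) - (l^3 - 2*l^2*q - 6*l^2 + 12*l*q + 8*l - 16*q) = l^4 - 19*l^3 + 2*l^2*q + 109*l^2 - 12*l*q - 206*l + 16*q + 112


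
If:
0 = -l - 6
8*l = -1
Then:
No Solution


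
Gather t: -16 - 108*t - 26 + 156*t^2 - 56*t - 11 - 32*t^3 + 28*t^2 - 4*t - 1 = -32*t^3 + 184*t^2 - 168*t - 54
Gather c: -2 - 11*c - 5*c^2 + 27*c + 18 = -5*c^2 + 16*c + 16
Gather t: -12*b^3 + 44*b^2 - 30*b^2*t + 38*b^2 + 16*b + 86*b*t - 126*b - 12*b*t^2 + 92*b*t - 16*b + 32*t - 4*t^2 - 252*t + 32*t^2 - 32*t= -12*b^3 + 82*b^2 - 126*b + t^2*(28 - 12*b) + t*(-30*b^2 + 178*b - 252)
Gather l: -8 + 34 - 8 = 18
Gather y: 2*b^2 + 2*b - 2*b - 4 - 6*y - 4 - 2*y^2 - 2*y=2*b^2 - 2*y^2 - 8*y - 8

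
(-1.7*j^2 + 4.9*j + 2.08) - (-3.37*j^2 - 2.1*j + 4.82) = 1.67*j^2 + 7.0*j - 2.74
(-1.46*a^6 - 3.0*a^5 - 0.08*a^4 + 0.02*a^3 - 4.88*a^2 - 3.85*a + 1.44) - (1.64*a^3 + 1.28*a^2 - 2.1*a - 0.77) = -1.46*a^6 - 3.0*a^5 - 0.08*a^4 - 1.62*a^3 - 6.16*a^2 - 1.75*a + 2.21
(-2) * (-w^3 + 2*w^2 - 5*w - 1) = 2*w^3 - 4*w^2 + 10*w + 2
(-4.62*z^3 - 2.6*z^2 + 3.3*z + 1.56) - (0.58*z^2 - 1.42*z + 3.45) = -4.62*z^3 - 3.18*z^2 + 4.72*z - 1.89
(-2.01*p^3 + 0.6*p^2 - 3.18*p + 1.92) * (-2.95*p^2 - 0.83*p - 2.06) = 5.9295*p^5 - 0.1017*p^4 + 13.0236*p^3 - 4.2606*p^2 + 4.9572*p - 3.9552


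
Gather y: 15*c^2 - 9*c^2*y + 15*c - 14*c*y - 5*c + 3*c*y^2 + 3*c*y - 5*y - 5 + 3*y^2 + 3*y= 15*c^2 + 10*c + y^2*(3*c + 3) + y*(-9*c^2 - 11*c - 2) - 5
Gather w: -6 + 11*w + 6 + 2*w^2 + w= 2*w^2 + 12*w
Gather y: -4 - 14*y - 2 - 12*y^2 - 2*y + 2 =-12*y^2 - 16*y - 4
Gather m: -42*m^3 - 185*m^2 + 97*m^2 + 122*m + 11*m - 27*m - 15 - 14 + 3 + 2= -42*m^3 - 88*m^2 + 106*m - 24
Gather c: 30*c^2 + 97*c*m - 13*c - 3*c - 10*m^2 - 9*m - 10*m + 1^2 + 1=30*c^2 + c*(97*m - 16) - 10*m^2 - 19*m + 2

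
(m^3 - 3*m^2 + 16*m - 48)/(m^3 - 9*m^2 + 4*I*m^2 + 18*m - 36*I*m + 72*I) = (m - 4*I)/(m - 6)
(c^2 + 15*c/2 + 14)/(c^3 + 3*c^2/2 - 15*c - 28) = (c + 4)/(c^2 - 2*c - 8)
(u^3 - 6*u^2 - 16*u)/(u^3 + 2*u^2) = (u - 8)/u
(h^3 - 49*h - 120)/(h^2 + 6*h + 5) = (h^2 - 5*h - 24)/(h + 1)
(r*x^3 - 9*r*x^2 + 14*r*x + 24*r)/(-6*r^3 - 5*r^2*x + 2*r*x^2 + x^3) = r*(-x^3 + 9*x^2 - 14*x - 24)/(6*r^3 + 5*r^2*x - 2*r*x^2 - x^3)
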